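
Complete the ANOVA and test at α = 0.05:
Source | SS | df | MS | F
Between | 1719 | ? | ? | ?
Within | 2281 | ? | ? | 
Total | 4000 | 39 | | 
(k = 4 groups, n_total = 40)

df_between = 3, df_within = 36. MS_between = 573.0, MS_within = 63.36. F = 9.043, F_crit ≈ 2.866. Reject H₀.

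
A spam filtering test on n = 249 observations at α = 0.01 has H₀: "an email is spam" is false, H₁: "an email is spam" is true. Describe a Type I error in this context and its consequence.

Type I error: rejecting H₀ when it is true — concluding that an email is spam when in fact it is not. Consequence: a legitimate email is sent to the spam folder and the user misses it.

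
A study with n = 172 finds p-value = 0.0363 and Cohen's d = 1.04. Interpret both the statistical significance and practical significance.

Statistically significant (p = 0.0363 < 0.05). Cohen's d = 1.04 indicates a large effect size. Both statistical and practical significance should be considered.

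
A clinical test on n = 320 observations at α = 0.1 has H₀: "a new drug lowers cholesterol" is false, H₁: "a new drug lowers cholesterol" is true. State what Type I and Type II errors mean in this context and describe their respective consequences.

Type I (false positive): concluding that a new drug lowers cholesterol when it is not — approving an ineffective drug — patients take a useless medication and may skip effective alternatives. Type II (false negative): failing to conclude that a new drug lowers cholesterol when it is — shelving an effective drug — patients miss out on a treatment that would have helped. Which is costlier depends on domain priorities and is a judgement call rather than a statistical fact.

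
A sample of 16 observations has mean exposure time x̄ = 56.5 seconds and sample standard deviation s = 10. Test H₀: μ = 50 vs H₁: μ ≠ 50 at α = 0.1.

t = (x̄ - μ₀)/(s/√n) = (56.5 - 50)/(10/√16) = 2.6. df = 15, critical t = ±1.753. Reject H₀.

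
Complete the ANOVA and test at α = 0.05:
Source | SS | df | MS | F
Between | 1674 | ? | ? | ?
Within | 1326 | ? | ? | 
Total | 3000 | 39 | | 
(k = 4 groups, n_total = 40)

df_between = 3, df_within = 36. MS_between = 558.0, MS_within = 36.83. F = 15.149, F_crit ≈ 2.866. Reject H₀.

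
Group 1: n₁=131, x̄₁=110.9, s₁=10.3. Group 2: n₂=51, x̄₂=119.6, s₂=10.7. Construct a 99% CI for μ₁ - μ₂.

Difference = -8.7. SE = √(10.3²/131 + 10.7²/51) = 1.748. CI = (-13.2, -4.2)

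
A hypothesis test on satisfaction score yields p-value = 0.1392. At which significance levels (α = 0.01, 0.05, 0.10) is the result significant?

p = 0.1392. Not significant at any of the given levels.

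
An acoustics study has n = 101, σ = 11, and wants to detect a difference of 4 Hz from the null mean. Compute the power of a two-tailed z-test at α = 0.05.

SE = σ/√n = 11/√101 = 1.095. Non-centrality λ = d/SE = 4/1.095 = 3.655. Power ≈ Φ(λ - z_{α/2}) = Φ(3.655 - 1.96) = Φ(1.695) = 0.955.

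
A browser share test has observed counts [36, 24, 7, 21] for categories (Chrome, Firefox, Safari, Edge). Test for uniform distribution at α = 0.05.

Expected = 22 each. χ² = Σ(O-E)²/E = 19.364. df = 3, critical value = 7.815. Reject H₀.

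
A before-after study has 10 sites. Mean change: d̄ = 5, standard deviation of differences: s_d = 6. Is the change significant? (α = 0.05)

t = d̄/(s_d/√n) = 5/(6/√10) = 2.635. df = 9, critical t = ±2.262. Reject H₀.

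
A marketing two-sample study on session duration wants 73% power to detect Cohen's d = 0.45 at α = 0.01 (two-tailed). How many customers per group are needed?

z_{α/2} = 2.576, z_β = Φ⁻¹(0.73) = 0.613. For small effect (d = 0.45): n per group = 2(z_{α/2} + z_β)²/d² = 2(2.576 + 0.613)²/0.45² = 100.4 → 101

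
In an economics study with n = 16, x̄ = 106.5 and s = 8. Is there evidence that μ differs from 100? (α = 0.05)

t = (x̄ - μ₀)/(s/√n) = (106.5 - 100)/(8/√16) = 3.25. df = 15, critical t = ±2.131. Reject H₀.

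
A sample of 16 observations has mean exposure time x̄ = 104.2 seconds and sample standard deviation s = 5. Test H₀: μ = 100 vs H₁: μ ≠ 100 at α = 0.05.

t = (x̄ - μ₀)/(s/√n) = (104.2 - 100)/(5/√16) = 3.36. df = 15, critical t = ±2.131. Reject H₀.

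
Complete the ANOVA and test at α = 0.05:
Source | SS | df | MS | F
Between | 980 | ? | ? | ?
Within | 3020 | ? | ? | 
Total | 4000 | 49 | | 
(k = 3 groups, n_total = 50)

df_between = 2, df_within = 47. MS_between = 490.0, MS_within = 64.26. F = 7.626, F_crit ≈ 3.195. Reject H₀.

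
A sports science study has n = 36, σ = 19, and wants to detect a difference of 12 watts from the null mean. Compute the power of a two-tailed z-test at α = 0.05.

SE = σ/√n = 19/√36 = 3.167. Non-centrality λ = d/SE = 12/3.167 = 3.789. Power ≈ Φ(λ - z_{α/2}) = Φ(3.789 - 1.96) = Φ(1.829) = 0.966.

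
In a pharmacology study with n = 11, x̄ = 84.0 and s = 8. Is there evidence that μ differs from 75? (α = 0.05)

t = (x̄ - μ₀)/(s/√n) = (84.0 - 75)/(8/√11) = 3.731. df = 10, critical t = ±2.228. Reject H₀.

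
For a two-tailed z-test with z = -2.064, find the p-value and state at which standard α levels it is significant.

p = 2·P(Z > |-2.064|) = 2·(1 - Φ(2.064)) ≈ 0.039. Significant at α = 0.1; Significant at α = 0.05.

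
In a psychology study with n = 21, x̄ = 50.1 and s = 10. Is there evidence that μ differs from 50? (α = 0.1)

t = (x̄ - μ₀)/(s/√n) = (50.1 - 50)/(10/√21) = 0.046. df = 20, critical t = ±1.725. Fail to reject H₀.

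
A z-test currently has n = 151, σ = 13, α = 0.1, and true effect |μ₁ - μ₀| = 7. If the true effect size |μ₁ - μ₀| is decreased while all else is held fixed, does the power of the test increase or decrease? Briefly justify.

Power decreases: a smaller true effect decreases the non-centrality λ = |μ₁ - μ₀|/(σ/√n).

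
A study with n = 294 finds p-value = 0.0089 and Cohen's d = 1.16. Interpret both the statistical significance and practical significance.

Statistically significant (p = 0.0089 < 0.05). Cohen's d = 1.16 indicates a large effect size. Both statistical and practical significance should be considered.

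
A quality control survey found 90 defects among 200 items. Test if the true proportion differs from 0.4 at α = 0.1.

p̂ = 0.45, p₀ = 0.4. z = (p̂ - p₀)/√(p₀(1-p₀)/n) = 1.443. Critical: ±1.645. Fail to reject H₀.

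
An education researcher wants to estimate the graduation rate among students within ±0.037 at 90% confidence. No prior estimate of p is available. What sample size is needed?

Conservative approach: use p = 0.5 (maximizes p(1-p) = 0.25). n = z²(0.25)/E² = 1.645²×0.25/0.037² = 494.2 → n = 495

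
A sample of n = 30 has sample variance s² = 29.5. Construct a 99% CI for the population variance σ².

df = 29. χ²_{0.005} = 52.336, χ²_{0.995} = 13.121. CI for σ² = ((n-1)s²/χ²_{α/2}, (n-1)s²/χ²_{1-α/2}) = (29·29.5/52.336, 29·29.5/13.121) = (16.35, 65.2)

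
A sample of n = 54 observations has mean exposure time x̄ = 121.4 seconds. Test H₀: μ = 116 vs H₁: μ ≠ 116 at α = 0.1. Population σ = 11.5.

z = (x̄ - μ₀)/(σ/√n) = (121.4 - 116)/(11.5/√54) = 3.451. Critical value: ±1.645. Since |3.451| > 1.645, Reject H₀.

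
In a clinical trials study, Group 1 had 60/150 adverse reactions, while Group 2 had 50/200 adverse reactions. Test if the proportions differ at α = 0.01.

p̂₁ = 0.4, p̂₂ = 0.25, pooled p̂ = 0.314. z = 2.991. Critical: ±2.576. Reject H₀.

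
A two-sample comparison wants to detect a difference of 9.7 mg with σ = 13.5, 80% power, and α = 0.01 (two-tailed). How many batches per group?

n per group = 2(z_α/2 + z_β)²σ²/d² = 2×(2.576 + 0.84)²×13.5²/9.7² = 45.2 → n = 46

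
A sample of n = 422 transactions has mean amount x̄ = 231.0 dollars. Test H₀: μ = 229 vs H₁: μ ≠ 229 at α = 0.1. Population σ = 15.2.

z = (x̄ - μ₀)/(σ/√n) = (231.0 - 229)/(15.2/√422) = 2.703. Critical value: ±1.645. Since |2.703| > 1.645, Reject H₀.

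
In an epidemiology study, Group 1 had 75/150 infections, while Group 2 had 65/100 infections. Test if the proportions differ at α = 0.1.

p̂₁ = 0.5, p̂₂ = 0.65, pooled p̂ = 0.56. z = -2.341. Critical: ±1.645. Reject H₀.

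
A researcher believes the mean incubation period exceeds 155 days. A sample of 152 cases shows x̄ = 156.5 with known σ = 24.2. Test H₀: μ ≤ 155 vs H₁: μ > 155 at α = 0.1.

z = 0.764. Critical value: 1.28. Fail to reject H₀.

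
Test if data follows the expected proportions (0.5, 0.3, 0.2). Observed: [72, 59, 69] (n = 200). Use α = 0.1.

Expected: [100.0, 60.0, 40.0]. χ² = 28.882. df = 2, critical = 4.605. Reject H₀.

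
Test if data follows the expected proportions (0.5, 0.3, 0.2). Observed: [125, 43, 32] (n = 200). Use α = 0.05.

Expected: [100.0, 60.0, 40.0]. χ² = 12.667. df = 2, critical = 5.991. Reject H₀.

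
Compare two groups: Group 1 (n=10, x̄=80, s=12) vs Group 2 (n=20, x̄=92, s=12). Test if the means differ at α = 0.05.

Pooled sp = 12.0. t = -2.582, df = 28. Critical t = ±2.048. Reject H₀.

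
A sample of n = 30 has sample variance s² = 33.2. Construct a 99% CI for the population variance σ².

df = 29. χ²_{0.005} = 52.336, χ²_{0.995} = 13.121. CI for σ² = ((n-1)s²/χ²_{α/2}, (n-1)s²/χ²_{1-α/2}) = (29·33.2/52.336, 29·33.2/13.121) = (18.4, 73.38)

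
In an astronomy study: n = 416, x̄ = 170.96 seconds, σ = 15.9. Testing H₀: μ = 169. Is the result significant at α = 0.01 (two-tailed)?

z = (170.96 - 169)/(15.9/√416) = 2.514. Since |z| ≤ 2.576, not significant at α = 0.01.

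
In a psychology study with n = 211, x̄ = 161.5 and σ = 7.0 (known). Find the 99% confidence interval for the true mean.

CI = x̄ ± z*(σ/√n) = 161.5 ± 2.576(7.0/√211) = 161.5 ± 1.24 = (160.26, 162.74)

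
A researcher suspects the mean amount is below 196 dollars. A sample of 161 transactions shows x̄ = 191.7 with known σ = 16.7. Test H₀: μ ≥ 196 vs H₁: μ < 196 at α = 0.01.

z = -3.267. Critical value: -2.33. Reject H₀.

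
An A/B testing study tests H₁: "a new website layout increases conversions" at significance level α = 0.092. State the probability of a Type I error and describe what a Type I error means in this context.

P(Type I error) = α = 0.092. A Type I error is rejecting H₀ when H₀ is actually true (false positive) — here, concluding that a new website layout increases conversions when in fact this is not the case. Consequence: rolling out a layout that doesn't actually help — wasted engineering effort.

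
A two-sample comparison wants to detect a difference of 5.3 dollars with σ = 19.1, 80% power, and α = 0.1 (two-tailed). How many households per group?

n per group = 2(z_α/2 + z_β)²σ²/d² = 2×(1.645 + 0.84)²×19.1²/5.3² = 160.4 → n = 161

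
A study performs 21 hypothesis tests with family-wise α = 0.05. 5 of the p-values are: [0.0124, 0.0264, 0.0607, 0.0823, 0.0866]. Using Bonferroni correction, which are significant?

Bonferroni α = 0.05/21 = 0.00238. None of the given p-values are significant.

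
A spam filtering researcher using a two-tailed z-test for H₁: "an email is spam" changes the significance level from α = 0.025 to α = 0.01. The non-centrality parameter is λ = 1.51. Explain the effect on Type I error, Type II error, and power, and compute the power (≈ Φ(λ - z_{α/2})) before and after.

Decreasing α from 0.025 to 0.01:
• Type I error rate decreases (α is the Type I rate by definition).
• Critical value moves from z_{α/2} = 2.241 to 2.576, so power = Φ(λ - z_{α/2}) goes from Φ(1.51 - 2.241) = 0.232 to Φ(1.51 - 2.576) = 0.143.
• Type II error rate β = 1 - power therefore increases (0.768 → 0.857).
Appropriate when false positives are costly — here, a legitimate email is sent to the spam folder and the user misses it.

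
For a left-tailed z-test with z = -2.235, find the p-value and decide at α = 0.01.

p = P(Z < -2.235) = Φ(-2.235) ≈ 0.0127. Since p ≥ 0.01, fail to reject H₀ (not significant) at α = 0.01.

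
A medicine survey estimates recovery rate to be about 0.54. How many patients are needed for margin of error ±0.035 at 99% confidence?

n = z²p(1-p)/E² = 2.576²×0.54×0.46/0.035² = 1345.6 → n = 1346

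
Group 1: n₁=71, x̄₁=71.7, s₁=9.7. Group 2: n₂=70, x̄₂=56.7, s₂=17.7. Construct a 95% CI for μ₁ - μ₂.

Difference = 15.0. SE = √(9.7²/71 + 17.7²/70) = 2.408. CI = (10.28, 19.72)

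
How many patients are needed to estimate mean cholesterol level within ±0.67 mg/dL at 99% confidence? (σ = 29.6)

n = (z*σ/E)² = (2.576×29.6/0.67)² = 12951.7 → n = 12952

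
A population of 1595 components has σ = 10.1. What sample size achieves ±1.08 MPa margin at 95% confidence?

Without FPC: n₀ = (1.96×10.1/1.08)² = 335.975. With FPC: n = n₀N/(n₀+N-1) = 277.7 → n = 278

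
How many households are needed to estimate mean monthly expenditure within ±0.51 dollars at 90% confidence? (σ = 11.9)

n = (z*σ/E)² = (1.645×11.9/0.51)² = 1473.3 → n = 1474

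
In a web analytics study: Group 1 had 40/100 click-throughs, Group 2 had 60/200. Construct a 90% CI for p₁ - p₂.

p̂₁ = 0.4, p̂₂ = 0.3. Difference = 0.1. CI = (0.003, 0.197)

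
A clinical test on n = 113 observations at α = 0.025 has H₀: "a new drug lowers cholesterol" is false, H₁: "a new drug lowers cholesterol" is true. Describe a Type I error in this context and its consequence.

Type I error: rejecting H₀ when it is true — concluding that a new drug lowers cholesterol when in fact it is not. Consequence: approving an ineffective drug — patients take a useless medication and may skip effective alternatives.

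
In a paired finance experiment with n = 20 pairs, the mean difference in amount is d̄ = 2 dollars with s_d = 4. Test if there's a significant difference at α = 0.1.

t = d̄/(s_d/√n) = 2/(4/√20) = 2.236. df = 19, critical t = ±1.729. Reject H₀.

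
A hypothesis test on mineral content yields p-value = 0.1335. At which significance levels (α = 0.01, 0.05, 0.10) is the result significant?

p = 0.1335. Not significant at any of the given levels.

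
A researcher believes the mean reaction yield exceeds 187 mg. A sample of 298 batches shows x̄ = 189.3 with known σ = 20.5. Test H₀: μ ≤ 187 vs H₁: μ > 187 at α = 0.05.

z = 1.937. Critical value: 1.645. Reject H₀.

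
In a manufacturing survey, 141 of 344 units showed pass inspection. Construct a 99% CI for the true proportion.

p̂ = 0.41. CI = p̂ ± z*√(p̂(1-p̂)/n) = (0.342, 0.478)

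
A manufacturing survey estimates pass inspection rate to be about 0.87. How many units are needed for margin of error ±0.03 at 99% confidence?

n = z²p(1-p)/E² = 2.576²×0.87×0.13/0.03² = 833.9 → n = 834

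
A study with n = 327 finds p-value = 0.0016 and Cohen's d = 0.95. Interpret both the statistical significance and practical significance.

Statistically significant (p = 0.0016 < 0.05). Cohen's d = 0.95 indicates a large effect size. Both statistical and practical significance should be considered.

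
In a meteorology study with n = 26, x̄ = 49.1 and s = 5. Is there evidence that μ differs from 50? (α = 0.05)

t = (x̄ - μ₀)/(s/√n) = (49.1 - 50)/(5/√26) = -0.918. df = 25, critical t = ±2.06. Fail to reject H₀.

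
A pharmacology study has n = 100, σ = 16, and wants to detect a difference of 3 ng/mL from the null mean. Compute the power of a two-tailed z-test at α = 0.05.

SE = σ/√n = 16/√100 = 1.6. Non-centrality λ = d/SE = 3/1.6 = 1.875. Power ≈ Φ(λ - z_{α/2}) = Φ(1.875 - 1.96) = Φ(-0.085) = 0.466.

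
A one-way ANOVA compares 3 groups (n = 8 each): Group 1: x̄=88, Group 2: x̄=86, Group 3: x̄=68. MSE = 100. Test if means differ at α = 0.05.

Grand mean = 80.67. SS_between = 1941.33, MS_between = 970.67. F = 9.707, F_crit ≈ 3.467. Reject H₀.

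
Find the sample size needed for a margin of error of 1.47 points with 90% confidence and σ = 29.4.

n = (z*σ/E)² = (1.645×29.4/1.47)² = 1082.4 → n = 1083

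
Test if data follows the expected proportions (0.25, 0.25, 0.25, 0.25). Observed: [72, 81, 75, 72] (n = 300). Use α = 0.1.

Expected: [75.0, 75.0, 75.0, 75.0]. χ² = 0.72. df = 3, critical = 6.251. Fail to reject H₀.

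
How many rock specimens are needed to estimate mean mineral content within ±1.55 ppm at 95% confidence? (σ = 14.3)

n = (z*σ/E)² = (1.96×14.3/1.55)² = 327.0 → n = 327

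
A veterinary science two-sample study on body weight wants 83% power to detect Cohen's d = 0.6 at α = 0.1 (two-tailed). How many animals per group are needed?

z_{α/2} = 1.645, z_β = Φ⁻¹(0.83) = 0.954. For medium effect (d = 0.6): n per group = 2(z_{α/2} + z_β)²/d² = 2(1.645 + 0.954)²/0.6² = 37.5 → 38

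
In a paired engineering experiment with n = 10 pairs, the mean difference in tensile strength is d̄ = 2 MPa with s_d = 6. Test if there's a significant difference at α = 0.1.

t = d̄/(s_d/√n) = 2/(6/√10) = 1.054. df = 9, critical t = ±1.833. Fail to reject H₀.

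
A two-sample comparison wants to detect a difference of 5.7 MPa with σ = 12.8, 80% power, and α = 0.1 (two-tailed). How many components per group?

n per group = 2(z_α/2 + z_β)²σ²/d² = 2×(1.645 + 0.84)²×12.8²/5.7² = 62.3 → n = 63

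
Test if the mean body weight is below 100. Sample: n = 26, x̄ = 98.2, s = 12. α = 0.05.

t = (98.2 - 100)/(12/√26) = -0.765, df = 25. Critical t = -1.708. Fail to reject H₀.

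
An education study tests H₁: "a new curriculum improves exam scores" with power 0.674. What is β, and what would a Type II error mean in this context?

β = 1 - power = 1 - 0.674 = 0.326. A Type II error is failing to reject H₀ when H₀ is false (false negative) — here, failing to conclude that a new curriculum improves exam scores when in fact it is true. Consequence: keeping the old curriculum when the new one would have helped students.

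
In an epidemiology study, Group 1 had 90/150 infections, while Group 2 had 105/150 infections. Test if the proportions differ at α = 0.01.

p̂₁ = 0.6, p̂₂ = 0.7, pooled p̂ = 0.65. z = -1.816. Critical: ±2.576. Fail to reject H₀.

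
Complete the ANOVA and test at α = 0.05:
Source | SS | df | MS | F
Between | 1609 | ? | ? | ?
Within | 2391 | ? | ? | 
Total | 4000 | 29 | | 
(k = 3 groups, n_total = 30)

df_between = 2, df_within = 27. MS_between = 804.5, MS_within = 88.56. F = 9.085, F_crit ≈ 3.354. Reject H₀.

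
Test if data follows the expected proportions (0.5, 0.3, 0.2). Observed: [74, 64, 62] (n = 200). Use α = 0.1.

Expected: [100.0, 60.0, 40.0]. χ² = 19.127. df = 2, critical = 4.605. Reject H₀.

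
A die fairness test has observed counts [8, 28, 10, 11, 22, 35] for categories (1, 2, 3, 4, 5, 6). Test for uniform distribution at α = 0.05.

Expected = 19 each. χ² = Σ(O-E)²/E = 32.211. df = 5, critical value = 11.07. Reject H₀.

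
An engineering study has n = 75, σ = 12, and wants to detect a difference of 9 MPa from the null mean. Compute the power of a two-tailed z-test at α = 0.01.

SE = σ/√n = 12/√75 = 1.386. Non-centrality λ = d/SE = 9/1.386 = 6.495. Power ≈ Φ(λ - z_{α/2}) = Φ(6.495 - 2.576) = Φ(3.919) = 1.0.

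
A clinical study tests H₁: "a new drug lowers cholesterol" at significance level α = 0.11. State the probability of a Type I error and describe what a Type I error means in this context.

P(Type I error) = α = 0.11. A Type I error is rejecting H₀ when H₀ is actually true (false positive) — here, concluding that a new drug lowers cholesterol when in fact this is not the case. Consequence: approving an ineffective drug — patients take a useless medication and may skip effective alternatives.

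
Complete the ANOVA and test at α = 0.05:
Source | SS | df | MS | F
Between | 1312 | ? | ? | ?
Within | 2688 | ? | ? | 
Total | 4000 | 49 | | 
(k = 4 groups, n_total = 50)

df_between = 3, df_within = 46. MS_between = 437.33, MS_within = 58.43. F = 7.484, F_crit ≈ 2.807. Reject H₀.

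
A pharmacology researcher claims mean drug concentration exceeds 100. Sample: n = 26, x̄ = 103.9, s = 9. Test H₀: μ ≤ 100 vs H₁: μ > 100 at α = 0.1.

t = (103.9 - 100)/(9/√26) = 2.21, df = 25. Critical t = 1.316. Reject H₀.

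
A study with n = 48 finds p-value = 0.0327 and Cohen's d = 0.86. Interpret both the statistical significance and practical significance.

Statistically significant (p = 0.0327 < 0.05). Cohen's d = 0.86 indicates a large effect size. Both statistical and practical significance should be considered.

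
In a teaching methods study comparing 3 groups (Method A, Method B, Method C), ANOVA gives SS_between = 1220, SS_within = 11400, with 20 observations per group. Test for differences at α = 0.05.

df_between = 2, df_within = 57. F = MS_between/MS_within = 610.0/200.0 = 3.05. F_crit ≈ 3.159. Fail to reject H₀.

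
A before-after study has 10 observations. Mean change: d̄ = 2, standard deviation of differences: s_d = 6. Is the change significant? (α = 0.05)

t = d̄/(s_d/√n) = 2/(6/√10) = 1.054. df = 9, critical t = ±2.262. Fail to reject H₀.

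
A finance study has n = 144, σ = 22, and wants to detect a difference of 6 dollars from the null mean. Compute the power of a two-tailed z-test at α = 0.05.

SE = σ/√n = 22/√144 = 1.833. Non-centrality λ = d/SE = 6/1.833 = 3.273. Power ≈ Φ(λ - z_{α/2}) = Φ(3.273 - 1.96) = Φ(1.313) = 0.905.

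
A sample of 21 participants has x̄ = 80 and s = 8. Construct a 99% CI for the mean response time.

CI = x̄ ± t*(s/√n) = 80 ± 2.845(8/√21) = (75.03, 84.97)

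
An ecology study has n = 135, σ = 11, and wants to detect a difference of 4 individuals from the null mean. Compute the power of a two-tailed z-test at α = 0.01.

SE = σ/√n = 11/√135 = 0.947. Non-centrality λ = d/SE = 4/0.947 = 4.225. Power ≈ Φ(λ - z_{α/2}) = Φ(4.225 - 2.576) = Φ(1.649) = 0.95.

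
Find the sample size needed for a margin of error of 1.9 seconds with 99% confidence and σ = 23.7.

n = (z*σ/E)² = (2.576×23.7/1.9)² = 1032.5 → n = 1033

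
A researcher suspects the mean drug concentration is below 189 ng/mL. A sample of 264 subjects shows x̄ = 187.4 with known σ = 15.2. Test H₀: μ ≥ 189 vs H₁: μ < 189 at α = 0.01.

z = -1.71. Critical value: -2.33. Fail to reject H₀.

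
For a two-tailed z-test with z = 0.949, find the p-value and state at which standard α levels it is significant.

p = 2·P(Z > |0.949|) = 2·(1 - Φ(0.949)) ≈ 0.3426. Not significant at any standard level.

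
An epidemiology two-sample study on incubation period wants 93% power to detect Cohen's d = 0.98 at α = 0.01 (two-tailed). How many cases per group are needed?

z_{α/2} = 2.576, z_β = Φ⁻¹(0.93) = 1.476. For large effect (d = 0.98): n per group = 2(z_{α/2} + z_β)²/d² = 2(2.576 + 1.476)²/0.98² = 34.2 → 35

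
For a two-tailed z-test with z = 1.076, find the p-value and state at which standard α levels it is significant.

p = 2·P(Z > |1.076|) = 2·(1 - Φ(1.076)) ≈ 0.2819. Not significant at any standard level.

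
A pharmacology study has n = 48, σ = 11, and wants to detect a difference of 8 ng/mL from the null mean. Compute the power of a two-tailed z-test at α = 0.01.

SE = σ/√n = 11/√48 = 1.588. Non-centrality λ = d/SE = 8/1.588 = 5.039. Power ≈ Φ(λ - z_{α/2}) = Φ(5.039 - 2.576) = Φ(2.463) = 0.993.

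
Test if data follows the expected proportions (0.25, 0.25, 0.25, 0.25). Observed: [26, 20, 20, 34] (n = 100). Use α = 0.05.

Expected: [25.0, 25.0, 25.0, 25.0]. χ² = 5.28. df = 3, critical = 7.815. Fail to reject H₀.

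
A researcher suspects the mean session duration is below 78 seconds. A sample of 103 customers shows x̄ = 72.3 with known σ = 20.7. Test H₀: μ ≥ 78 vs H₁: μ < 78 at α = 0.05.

z = -2.795. Critical value: -1.645. Reject H₀.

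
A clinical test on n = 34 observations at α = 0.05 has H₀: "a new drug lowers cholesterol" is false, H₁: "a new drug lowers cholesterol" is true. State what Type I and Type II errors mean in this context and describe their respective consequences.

Type I (false positive): concluding that a new drug lowers cholesterol when it is not — approving an ineffective drug — patients take a useless medication and may skip effective alternatives. Type II (false negative): failing to conclude that a new drug lowers cholesterol when it is — shelving an effective drug — patients miss out on a treatment that would have helped. Which is costlier depends on domain priorities and is a judgement call rather than a statistical fact.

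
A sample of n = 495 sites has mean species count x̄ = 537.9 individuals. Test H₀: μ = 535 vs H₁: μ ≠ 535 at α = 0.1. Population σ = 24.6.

z = (x̄ - μ₀)/(σ/√n) = (537.9 - 535)/(24.6/√495) = 2.623. Critical value: ±1.645. Since |2.623| > 1.645, Reject H₀.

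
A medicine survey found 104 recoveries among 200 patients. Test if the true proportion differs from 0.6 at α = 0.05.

p̂ = 0.52, p₀ = 0.6. z = (p̂ - p₀)/√(p₀(1-p₀)/n) = -2.309. Critical: ±1.96. Reject H₀.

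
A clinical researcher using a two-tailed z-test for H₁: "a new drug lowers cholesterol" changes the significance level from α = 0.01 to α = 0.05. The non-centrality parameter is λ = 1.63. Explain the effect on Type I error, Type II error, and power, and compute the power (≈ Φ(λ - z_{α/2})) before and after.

Increasing α from 0.01 to 0.05:
• Type I error rate increases (α is the Type I rate by definition).
• Critical value moves from z_{α/2} = 2.576 to 1.96, so power = Φ(λ - z_{α/2}) goes from Φ(1.63 - 2.576) = 0.172 to Φ(1.63 - 1.96) = 0.371.
• Type II error rate β = 1 - power therefore decreases (0.828 → 0.629).
Appropriate when false negatives are costly — here, shelving an effective drug — patients miss out on a treatment that would have helped.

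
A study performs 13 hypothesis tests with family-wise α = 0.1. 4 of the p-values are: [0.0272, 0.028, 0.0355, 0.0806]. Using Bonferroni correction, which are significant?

Bonferroni α = 0.1/13 = 0.00769. None of the given p-values are significant.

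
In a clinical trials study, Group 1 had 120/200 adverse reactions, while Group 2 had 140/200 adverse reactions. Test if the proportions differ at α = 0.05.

p̂₁ = 0.6, p̂₂ = 0.7, pooled p̂ = 0.65. z = -2.097. Critical: ±1.96. Reject H₀.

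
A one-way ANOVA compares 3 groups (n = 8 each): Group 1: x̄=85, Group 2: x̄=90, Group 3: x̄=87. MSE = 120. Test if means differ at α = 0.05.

Grand mean = 87.33. SS_between = 101.33, MS_between = 50.67. F = 0.422, F_crit ≈ 3.467. Fail to reject H₀.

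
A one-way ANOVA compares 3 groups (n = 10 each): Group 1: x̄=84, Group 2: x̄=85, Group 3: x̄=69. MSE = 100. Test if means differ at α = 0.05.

Grand mean = 79.33. SS_between = 1606.67, MS_between = 803.33. F = 8.033, F_crit ≈ 3.354. Reject H₀.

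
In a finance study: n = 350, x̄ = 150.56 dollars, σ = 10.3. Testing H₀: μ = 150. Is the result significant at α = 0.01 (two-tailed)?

z = (150.56 - 150)/(10.3/√350) = 1.017. Since |z| ≤ 2.576, not significant at α = 0.01.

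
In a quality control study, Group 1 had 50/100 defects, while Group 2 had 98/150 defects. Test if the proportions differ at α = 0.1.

p̂₁ = 0.5, p̂₂ = 0.653, pooled p̂ = 0.592. z = -2.417. Critical: ±1.645. Reject H₀.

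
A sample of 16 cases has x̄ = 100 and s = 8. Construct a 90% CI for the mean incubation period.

CI = x̄ ± t*(s/√n) = 100 ± 1.753(8/√16) = (96.49, 103.51)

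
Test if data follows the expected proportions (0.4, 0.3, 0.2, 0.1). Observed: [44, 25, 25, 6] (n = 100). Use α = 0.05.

Expected: [40.0, 30.0, 20.0, 10.0]. χ² = 4.083. df = 3, critical = 7.815. Fail to reject H₀.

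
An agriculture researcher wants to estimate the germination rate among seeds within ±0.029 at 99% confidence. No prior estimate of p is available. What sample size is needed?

Conservative approach: use p = 0.5 (maximizes p(1-p) = 0.25). n = z²(0.25)/E² = 2.576²×0.25/0.029² = 1972.6 → n = 1973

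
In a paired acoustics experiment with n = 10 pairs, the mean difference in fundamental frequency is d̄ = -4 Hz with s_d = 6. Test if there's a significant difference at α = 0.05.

t = d̄/(s_d/√n) = -4/(6/√10) = -2.108. df = 9, critical t = ±2.262. Fail to reject H₀.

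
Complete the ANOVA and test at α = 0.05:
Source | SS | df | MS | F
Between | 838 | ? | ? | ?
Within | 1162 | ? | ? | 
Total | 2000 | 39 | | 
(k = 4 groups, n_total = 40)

df_between = 3, df_within = 36. MS_between = 279.33, MS_within = 32.28. F = 8.654, F_crit ≈ 2.866. Reject H₀.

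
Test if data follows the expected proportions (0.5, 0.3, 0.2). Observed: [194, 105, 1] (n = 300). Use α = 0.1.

Expected: [150.0, 90.0, 60.0]. χ² = 73.423. df = 2, critical = 4.605. Reject H₀.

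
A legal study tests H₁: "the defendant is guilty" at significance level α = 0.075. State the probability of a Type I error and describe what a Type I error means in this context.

P(Type I error) = α = 0.075. A Type I error is rejecting H₀ when H₀ is actually true (false positive) — here, concluding that the defendant is guilty when in fact this is not the case. Consequence: convicting an innocent person.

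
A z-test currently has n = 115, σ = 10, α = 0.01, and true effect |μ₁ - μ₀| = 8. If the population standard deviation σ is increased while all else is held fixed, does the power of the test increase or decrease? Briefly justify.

Power decreases: a larger σ inflates the standard error σ/√n, pulling the sampling distribution under H₁ back toward the critical value.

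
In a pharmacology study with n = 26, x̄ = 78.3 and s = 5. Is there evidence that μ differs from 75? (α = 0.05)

t = (x̄ - μ₀)/(s/√n) = (78.3 - 75)/(5/√26) = 3.365. df = 25, critical t = ±2.06. Reject H₀.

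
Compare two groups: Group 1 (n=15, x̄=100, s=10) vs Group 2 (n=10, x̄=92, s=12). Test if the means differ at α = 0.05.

Pooled sp = 10.83. t = 1.81, df = 23. Critical t = ±2.069. Fail to reject H₀.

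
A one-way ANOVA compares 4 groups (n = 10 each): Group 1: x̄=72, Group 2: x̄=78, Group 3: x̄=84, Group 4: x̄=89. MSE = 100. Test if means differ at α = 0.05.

Grand mean = 80.75. SS_between = 1627.5, MS_between = 542.5. F = 5.425, F_crit ≈ 2.866. Reject H₀.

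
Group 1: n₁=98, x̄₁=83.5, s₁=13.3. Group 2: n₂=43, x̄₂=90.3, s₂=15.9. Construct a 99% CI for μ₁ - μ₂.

Difference = -6.8. SE = √(13.3²/98 + 15.9²/43) = 2.772. CI = (-13.94, 0.34)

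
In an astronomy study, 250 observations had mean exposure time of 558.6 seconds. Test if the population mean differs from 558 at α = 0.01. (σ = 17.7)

z = (x̄ - μ₀)/(σ/√n) = (558.6 - 558)/(17.7/√250) = 0.536. Critical value: ±2.576. Since |0.536| ≤ 2.576, Fail to reject H₀.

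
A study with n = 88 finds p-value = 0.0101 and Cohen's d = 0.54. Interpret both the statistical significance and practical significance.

Statistically significant (p = 0.0101 < 0.05). Cohen's d = 0.54 indicates a medium effect size. Both statistical and practical significance should be considered.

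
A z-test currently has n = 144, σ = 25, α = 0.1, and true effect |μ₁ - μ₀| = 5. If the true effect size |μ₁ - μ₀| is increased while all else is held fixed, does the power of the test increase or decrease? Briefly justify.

Power increases: a larger true effect increases the non-centrality λ = |μ₁ - μ₀|/(σ/√n).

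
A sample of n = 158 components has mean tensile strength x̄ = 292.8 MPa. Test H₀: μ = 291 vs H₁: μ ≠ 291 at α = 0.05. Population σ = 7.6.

z = (x̄ - μ₀)/(σ/√n) = (292.8 - 291)/(7.6/√158) = 2.977. Critical value: ±1.96. Since |2.977| > 1.96, Reject H₀.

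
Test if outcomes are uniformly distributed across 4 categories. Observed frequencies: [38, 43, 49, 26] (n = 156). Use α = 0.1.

Expected = 39 each. χ² = Σ(O-E)²/E = 7.333. df = 3, critical value = 6.251. Reject H₀.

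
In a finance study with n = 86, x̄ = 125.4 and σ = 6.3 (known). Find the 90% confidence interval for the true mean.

CI = x̄ ± z*(σ/√n) = 125.4 ± 1.645(6.3/√86) = 125.4 ± 1.12 = (124.28, 126.52)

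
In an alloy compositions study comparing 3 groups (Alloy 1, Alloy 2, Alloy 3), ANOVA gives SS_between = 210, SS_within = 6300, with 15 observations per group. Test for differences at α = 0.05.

df_between = 2, df_within = 42. F = MS_between/MS_within = 105.0/150.0 = 0.7. F_crit ≈ 3.22. Fail to reject H₀.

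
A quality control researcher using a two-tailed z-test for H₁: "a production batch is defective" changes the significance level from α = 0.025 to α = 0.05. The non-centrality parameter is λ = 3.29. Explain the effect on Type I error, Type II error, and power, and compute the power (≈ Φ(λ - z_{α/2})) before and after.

Increasing α from 0.025 to 0.05:
• Type I error rate increases (α is the Type I rate by definition).
• Critical value moves from z_{α/2} = 2.241 to 1.96, so power = Φ(λ - z_{α/2}) goes from Φ(3.29 - 2.241) = 0.853 to Φ(3.29 - 1.96) = 0.908.
• Type II error rate β = 1 - power therefore decreases (0.147 → 0.092).
Appropriate when false negatives are costly — here, shipping a defective batch — faulty products reach customers.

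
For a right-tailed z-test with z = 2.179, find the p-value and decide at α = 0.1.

p = P(Z > 2.179) = 1 - Φ(2.179) ≈ 0.0147. Since p < 0.1, reject H₀ (significant) at α = 0.1.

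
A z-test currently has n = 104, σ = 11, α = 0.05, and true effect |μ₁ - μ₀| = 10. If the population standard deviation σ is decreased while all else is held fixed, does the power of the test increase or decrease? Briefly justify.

Power increases: a smaller σ shrinks the standard error σ/√n, moving the sampling distribution under H₁ further from the critical value.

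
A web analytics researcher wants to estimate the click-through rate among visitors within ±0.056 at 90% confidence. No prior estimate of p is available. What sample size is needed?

Conservative approach: use p = 0.5 (maximizes p(1-p) = 0.25). n = z²(0.25)/E² = 1.645²×0.25/0.056² = 215.7 → n = 216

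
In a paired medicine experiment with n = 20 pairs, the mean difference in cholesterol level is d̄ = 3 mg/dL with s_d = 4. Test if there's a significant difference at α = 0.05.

t = d̄/(s_d/√n) = 3/(4/√20) = 3.354. df = 19, critical t = ±2.093. Reject H₀.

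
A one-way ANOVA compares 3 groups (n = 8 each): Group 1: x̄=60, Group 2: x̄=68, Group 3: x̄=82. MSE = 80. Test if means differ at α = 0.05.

Grand mean = 70.0. SS_between = 1984.0, MS_between = 992.0. F = 12.4, F_crit ≈ 3.467. Reject H₀.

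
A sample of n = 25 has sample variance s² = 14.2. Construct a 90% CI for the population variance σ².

df = 24. χ²_{0.05} = 36.415, χ²_{0.95} = 13.848. CI for σ² = ((n-1)s²/χ²_{α/2}, (n-1)s²/χ²_{1-α/2}) = (24·14.2/36.415, 24·14.2/13.848) = (9.36, 24.61)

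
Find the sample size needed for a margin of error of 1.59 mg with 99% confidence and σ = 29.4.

n = (z*σ/E)² = (2.576×29.4/1.59)² = 2268.8 → n = 2269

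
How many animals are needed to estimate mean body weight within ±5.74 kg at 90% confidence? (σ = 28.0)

n = (z*σ/E)² = (1.645×28.0/5.74)² = 64.4 → n = 65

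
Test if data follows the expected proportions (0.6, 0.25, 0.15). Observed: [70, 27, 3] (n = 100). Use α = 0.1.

Expected: [60.0, 25.0, 15.0]. χ² = 11.427. df = 2, critical = 4.605. Reject H₀.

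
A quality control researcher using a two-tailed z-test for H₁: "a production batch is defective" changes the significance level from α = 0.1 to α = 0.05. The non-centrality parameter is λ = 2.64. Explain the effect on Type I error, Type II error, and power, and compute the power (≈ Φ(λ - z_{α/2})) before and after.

Decreasing α from 0.1 to 0.05:
• Type I error rate decreases (α is the Type I rate by definition).
• Critical value moves from z_{α/2} = 1.645 to 1.96, so power = Φ(λ - z_{α/2}) goes from Φ(2.64 - 1.645) = 0.84 to Φ(2.64 - 1.96) = 0.752.
• Type II error rate β = 1 - power therefore increases (0.16 → 0.248).
Appropriate when false positives are costly — here, scrapping a good batch — wasted material and cost for no reason.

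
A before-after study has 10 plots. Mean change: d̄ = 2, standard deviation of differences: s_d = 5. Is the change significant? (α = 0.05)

t = d̄/(s_d/√n) = 2/(5/√10) = 1.265. df = 9, critical t = ±2.262. Fail to reject H₀.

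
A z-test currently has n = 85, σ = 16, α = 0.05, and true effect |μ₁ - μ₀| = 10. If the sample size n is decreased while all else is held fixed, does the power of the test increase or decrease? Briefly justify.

Power decreases: a smaller n inflates the standard error σ/√n, pulling the sampling distribution under H₁ back toward the critical value.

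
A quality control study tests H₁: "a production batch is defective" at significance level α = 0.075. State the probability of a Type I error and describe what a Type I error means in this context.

P(Type I error) = α = 0.075. A Type I error is rejecting H₀ when H₀ is actually true (false positive) — here, concluding that a production batch is defective when in fact this is not the case. Consequence: scrapping a good batch — wasted material and cost for no reason.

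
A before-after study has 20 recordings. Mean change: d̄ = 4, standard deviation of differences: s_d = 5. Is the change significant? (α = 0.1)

t = d̄/(s_d/√n) = 4/(5/√20) = 3.578. df = 19, critical t = ±1.729. Reject H₀.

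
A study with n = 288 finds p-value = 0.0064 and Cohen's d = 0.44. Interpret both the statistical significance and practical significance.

Statistically significant (p = 0.0064 < 0.05). Cohen's d = 0.44 indicates a small effect size. Both statistical and practical significance should be considered.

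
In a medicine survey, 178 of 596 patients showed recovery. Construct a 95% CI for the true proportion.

p̂ = 0.299. CI = p̂ ± z*√(p̂(1-p̂)/n) = (0.262, 0.335)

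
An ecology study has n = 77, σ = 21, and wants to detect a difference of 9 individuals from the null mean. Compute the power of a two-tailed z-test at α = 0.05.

SE = σ/√n = 21/√77 = 2.393. Non-centrality λ = d/SE = 9/2.393 = 3.761. Power ≈ Φ(λ - z_{α/2}) = Φ(3.761 - 1.96) = Φ(1.801) = 0.964.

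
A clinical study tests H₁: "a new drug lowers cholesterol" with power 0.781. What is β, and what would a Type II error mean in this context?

β = 1 - power = 1 - 0.781 = 0.219. A Type II error is failing to reject H₀ when H₀ is false (false negative) — here, failing to conclude that a new drug lowers cholesterol when in fact it is true. Consequence: shelving an effective drug — patients miss out on a treatment that would have helped.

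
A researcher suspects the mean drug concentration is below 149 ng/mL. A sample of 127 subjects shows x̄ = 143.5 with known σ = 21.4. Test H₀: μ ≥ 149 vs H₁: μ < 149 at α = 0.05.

z = -2.896. Critical value: -1.645. Reject H₀.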